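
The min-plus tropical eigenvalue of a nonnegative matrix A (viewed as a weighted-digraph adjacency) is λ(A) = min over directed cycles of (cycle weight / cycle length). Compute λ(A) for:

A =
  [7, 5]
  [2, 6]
λ(A) = 7/2

Enumerate directed cycles and compute their means (weight / length). Sample:
  cycle 0 → 0: weight = 7, length = 1, mean = 7/1 ≈ 7.000
  cycle 1 → 1: weight = 6, length = 1, mean = 6/1 ≈ 6.000
  cycle 0 → 1 → 0: weight = 7, length = 2, mean = 7/2 ≈ 3.500
  cycle 1 → 0 → 1: weight = 7, length = 2, mean = 7/2 ≈ 3.500
Minimum mean = 3.500, attained e.g. along the cycle 0 → 1 → 0 with weight 7 and length 2. So λ(A) = 7/2 = 7/2.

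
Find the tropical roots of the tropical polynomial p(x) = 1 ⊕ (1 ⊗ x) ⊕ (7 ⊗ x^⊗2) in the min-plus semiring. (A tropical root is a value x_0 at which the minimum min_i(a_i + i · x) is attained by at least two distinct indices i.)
Roots: {-6, 0}

Each tropical root is a break point of the lower envelope of the lines y = a_i + i · x (there are 3 lines, with slopes 0, 1, ..., 2). Only the lines that attain the minimum somewhere contribute to roots; other lines are dominated. Here the surviving (envelope) indices are i = 2, i = 1, i = 0.
Intersections between consecutive envelope lines give the roots: for adjacent envelope indices i < j the intersection is x = (a_i − a_j) / (j − i). Reading off the sorted break points: {-6, 0}.
Verification: at each break x_0, at least two indices attain the minimum of min_i(a_i + i · x_0).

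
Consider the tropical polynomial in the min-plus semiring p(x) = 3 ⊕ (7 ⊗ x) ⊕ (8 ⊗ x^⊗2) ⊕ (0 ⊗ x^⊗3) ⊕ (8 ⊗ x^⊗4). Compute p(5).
p(5) = 3

A tropical monomial a ⊗ x^⊗i evaluates to a + i · x. Evaluating each term at x = 5:
  Term 0 contributes 3 + 0 · 5 = 3
  Term 1 contributes 7 + 1 · 5 = 12
  Term 2 contributes 8 + 2 · 5 = 18
  Term 3 contributes 0 + 3 · 5 = 15
  Term 4 contributes 8 + 4 · 5 = 28
p(5) = ⊕ of these = min[3, 12, 18, 15, 28] = 3.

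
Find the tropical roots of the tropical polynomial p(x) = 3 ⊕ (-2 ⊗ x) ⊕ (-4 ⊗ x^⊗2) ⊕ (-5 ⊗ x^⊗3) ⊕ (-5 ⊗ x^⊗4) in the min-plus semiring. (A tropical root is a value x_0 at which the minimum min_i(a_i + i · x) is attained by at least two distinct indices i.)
Roots: {0, 1, 2, 5}

Each tropical root is a break point of the lower envelope of the lines y = a_i + i · x (there are 5 lines, with slopes 0, 1, ..., 4). Only the lines that attain the minimum somewhere contribute to roots; other lines are dominated. Here the surviving (envelope) indices are i = 4, i = 3, i = 2, i = 1, i = 0.
Intersections between consecutive envelope lines give the roots: for adjacent envelope indices i < j the intersection is x = (a_i − a_j) / (j − i). Reading off the sorted break points: {0, 1, 2, 5}.
Verification: at each break x_0, at least two indices attain the minimum of min_i(a_i + i · x_0).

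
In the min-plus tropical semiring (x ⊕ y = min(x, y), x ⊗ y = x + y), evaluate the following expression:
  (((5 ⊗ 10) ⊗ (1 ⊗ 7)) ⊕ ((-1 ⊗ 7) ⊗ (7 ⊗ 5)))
(((5 ⊗ 10) ⊗ (1 ⊗ 7)) ⊕ ((-1 ⊗ 7) ⊗ (7 ⊗ 5))) = 18

Expand innermost to outermost. Recall ⊕ takes the minimum of its arguments and ⊗ takes their sum. Working out the expression (((5 ⊗ 10) ⊗ (1 ⊗ 7)) ⊕ ((-1 ⊗ 7) ⊗ (7 ⊗ 5))) gives 18.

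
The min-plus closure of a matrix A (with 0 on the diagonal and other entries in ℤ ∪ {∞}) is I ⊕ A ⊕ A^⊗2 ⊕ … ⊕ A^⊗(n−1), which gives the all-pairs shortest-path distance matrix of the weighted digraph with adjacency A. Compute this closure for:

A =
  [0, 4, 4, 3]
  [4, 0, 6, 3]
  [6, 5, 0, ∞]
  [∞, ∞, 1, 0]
Closure =
  [0, 4, 4, 3]
  [4, 0, 4, 3]
  [6, 5, 0, 8]
  [7, 6, 1, 0]

This is the Floyd-Warshall all-pairs shortest-path computation. For each intermediate vertex k = 0, 1, …, 3, update dist[i][j] ← min(dist[i][j], dist[i][k] + dist[k][j]). The final matrix gives, for each (i, j), the minimum total weight of any directed path from i to j (possibly empty when i = j).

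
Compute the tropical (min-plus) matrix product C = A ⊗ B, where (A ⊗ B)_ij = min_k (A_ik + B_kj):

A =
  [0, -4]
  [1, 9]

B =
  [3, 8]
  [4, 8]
A ⊗ B =
  [0, 4]
  [4, 9]

Apply the min-plus product entry-by-entry:
  C[0][0] = min over k of (A[0][0] + B[0][0] = 0 + 3 = 3, A[0][1] + B[1][0] = -4 + 4 = 0) = 0 (attained at k = 1)
  C[0][1] = min over k of (A[0][0] + B[0][1] = 0 + 8 = 8, A[0][1] + B[1][1] = -4 + 8 = 4) = 4 (attained at k = 1)
  C[1][0] = min over k of (A[1][0] + B[0][0] = 1 + 3 = 4, A[1][1] + B[1][0] = 9 + 4 = 13) = 4 (attained at k = 0)
  C[1][1] = min over k of (A[1][0] + B[0][1] = 1 + 8 = 9, A[1][1] + B[1][1] = 9 + 8 = 17) = 9 (attained at k = 0)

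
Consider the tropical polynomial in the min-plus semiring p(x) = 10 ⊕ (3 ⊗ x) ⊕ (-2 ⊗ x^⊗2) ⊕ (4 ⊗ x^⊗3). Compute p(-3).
p(-3) = -8

A tropical monomial a ⊗ x^⊗i evaluates to a + i · x. Evaluating each term at x = -3:
  Term 0 contributes 10 + 0 · -3 = 10
  Term 1 contributes 3 + 1 · -3 = 0
  Term 2 contributes -2 + 2 · -3 = -8
  Term 3 contributes 4 + 3 · -3 = -5
p(-3) = ⊕ of these = min[10, 0, -8, -5] = -8.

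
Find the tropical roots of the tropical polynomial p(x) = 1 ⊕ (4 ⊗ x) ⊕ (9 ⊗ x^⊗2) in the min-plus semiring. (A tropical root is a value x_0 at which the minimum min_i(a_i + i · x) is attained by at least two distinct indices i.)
Roots: {-5, -3}

Each tropical root is a break point of the lower envelope of the lines y = a_i + i · x (there are 3 lines, with slopes 0, 1, ..., 2). Only the lines that attain the minimum somewhere contribute to roots; other lines are dominated. Here the surviving (envelope) indices are i = 2, i = 1, i = 0.
Intersections between consecutive envelope lines give the roots: for adjacent envelope indices i < j the intersection is x = (a_i − a_j) / (j − i). Reading off the sorted break points: {-5, -3}.
Verification: at each break x_0, at least two indices attain the minimum of min_i(a_i + i · x_0).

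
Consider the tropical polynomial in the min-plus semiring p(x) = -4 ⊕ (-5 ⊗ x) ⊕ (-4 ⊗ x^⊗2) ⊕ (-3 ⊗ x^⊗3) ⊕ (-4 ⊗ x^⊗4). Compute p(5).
p(5) = -4

A tropical monomial a ⊗ x^⊗i evaluates to a + i · x. Evaluating each term at x = 5:
  Term 0 contributes -4 + 0 · 5 = -4
  Term 1 contributes -5 + 1 · 5 = 0
  Term 2 contributes -4 + 2 · 5 = 6
  Term 3 contributes -3 + 3 · 5 = 12
  Term 4 contributes -4 + 4 · 5 = 16
p(5) = ⊕ of these = min[-4, 0, 6, 12, 16] = -4.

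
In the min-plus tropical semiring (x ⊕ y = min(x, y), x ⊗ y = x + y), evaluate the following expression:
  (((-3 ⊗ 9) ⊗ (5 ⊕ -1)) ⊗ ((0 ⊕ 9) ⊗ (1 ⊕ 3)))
(((-3 ⊗ 9) ⊗ (5 ⊕ -1)) ⊗ ((0 ⊕ 9) ⊗ (1 ⊕ 3))) = 6

Expand innermost to outermost. Recall ⊕ takes the minimum of its arguments and ⊗ takes their sum. Working out the expression (((-3 ⊗ 9) ⊗ (5 ⊕ -1)) ⊗ ((0 ⊕ 9) ⊗ (1 ⊕ 3))) gives 6.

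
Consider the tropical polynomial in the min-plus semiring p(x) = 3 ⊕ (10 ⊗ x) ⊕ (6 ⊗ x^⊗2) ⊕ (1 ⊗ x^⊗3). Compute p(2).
p(2) = 3

A tropical monomial a ⊗ x^⊗i evaluates to a + i · x. Evaluating each term at x = 2:
  Term 0 contributes 3 + 0 · 2 = 3
  Term 1 contributes 10 + 1 · 2 = 12
  Term 2 contributes 6 + 2 · 2 = 10
  Term 3 contributes 1 + 3 · 2 = 7
p(2) = ⊕ of these = min[3, 12, 10, 7] = 3.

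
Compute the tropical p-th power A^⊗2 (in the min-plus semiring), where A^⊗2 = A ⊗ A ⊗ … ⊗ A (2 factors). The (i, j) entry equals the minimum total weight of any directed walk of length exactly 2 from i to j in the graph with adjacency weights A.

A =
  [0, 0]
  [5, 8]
A^⊗2 =
  [0, 0]
  [5, 5]

Each entry (A^⊗2)_ij equals the minimum over all length-2 walks i = v_0 → v_1 → … → v_2 = j of Σ_t A[v_t][v_{t+1}]. For example, for (i, j) = (0, 1) we minimise over 2 possible intermediate vertex sequences; the minimum is 0, attained along the walk 0 → 0 → 1.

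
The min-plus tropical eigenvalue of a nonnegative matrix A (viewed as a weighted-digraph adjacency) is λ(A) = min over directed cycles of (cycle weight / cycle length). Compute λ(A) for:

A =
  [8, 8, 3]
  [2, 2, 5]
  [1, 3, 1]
λ(A) = 1

Enumerate directed cycles and compute their means (weight / length). Sample:
  cycle 0 → 0: weight = 8, length = 1, mean = 8/1 ≈ 8.000
  cycle 1 → 1: weight = 2, length = 1, mean = 2/1 ≈ 2.000
  cycle 2 → 2: weight = 1, length = 1, mean = 1/1 ≈ 1.000
  cycle 0 → 1 → 0: weight = 10, length = 2, mean = 10/2 ≈ 5.000
  cycle 0 → 2 → 0: weight = 4, length = 2, mean = 4/2 ≈ 2.000
  cycle 1 → 0 → 1: weight = 10, length = 2, mean = 10/2 ≈ 5.000
Minimum mean = 1.000, attained e.g. along the cycle 2 → 2 with weight 1 and length 1. So λ(A) = 1/1 = 1.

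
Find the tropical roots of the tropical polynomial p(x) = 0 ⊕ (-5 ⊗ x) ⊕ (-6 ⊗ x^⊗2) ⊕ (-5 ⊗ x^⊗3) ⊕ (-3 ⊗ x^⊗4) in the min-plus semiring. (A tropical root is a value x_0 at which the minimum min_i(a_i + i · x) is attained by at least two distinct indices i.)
Roots: {-2, -1, 1, 5}

Each tropical root is a break point of the lower envelope of the lines y = a_i + i · x (there are 5 lines, with slopes 0, 1, ..., 4). Only the lines that attain the minimum somewhere contribute to roots; other lines are dominated. Here the surviving (envelope) indices are i = 4, i = 3, i = 2, i = 1, i = 0.
Intersections between consecutive envelope lines give the roots: for adjacent envelope indices i < j the intersection is x = (a_i − a_j) / (j − i). Reading off the sorted break points: {-2, -1, 1, 5}.
Verification: at each break x_0, at least two indices attain the minimum of min_i(a_i + i · x_0).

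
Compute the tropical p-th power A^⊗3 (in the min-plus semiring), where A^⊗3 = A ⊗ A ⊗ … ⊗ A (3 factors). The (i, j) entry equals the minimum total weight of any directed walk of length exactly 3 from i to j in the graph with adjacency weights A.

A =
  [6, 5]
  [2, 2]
A^⊗3 =
  [9, 9]
  [6, 6]

Each entry (A^⊗3)_ij equals the minimum over all length-3 walks i = v_0 → v_1 → … → v_3 = j of Σ_t A[v_t][v_{t+1}]. For example, for (i, j) = (0, 1) we minimise over 4 possible intermediate vertex sequences; the minimum is 9, attained along the walk 0 → 1 → 1 → 1.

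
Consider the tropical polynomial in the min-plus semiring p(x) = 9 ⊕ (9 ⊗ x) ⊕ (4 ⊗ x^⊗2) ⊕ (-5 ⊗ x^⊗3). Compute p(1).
p(1) = -2

A tropical monomial a ⊗ x^⊗i evaluates to a + i · x. Evaluating each term at x = 1:
  Term 0 contributes 9 + 0 · 1 = 9
  Term 1 contributes 9 + 1 · 1 = 10
  Term 2 contributes 4 + 2 · 1 = 6
  Term 3 contributes -5 + 3 · 1 = -2
p(1) = ⊕ of these = min[9, 10, 6, -2] = -2.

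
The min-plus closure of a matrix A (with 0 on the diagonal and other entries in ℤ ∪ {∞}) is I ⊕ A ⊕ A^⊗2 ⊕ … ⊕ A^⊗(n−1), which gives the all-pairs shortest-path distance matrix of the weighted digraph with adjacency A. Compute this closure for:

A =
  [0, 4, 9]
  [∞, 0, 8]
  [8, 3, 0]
Closure =
  [0, 4, 9]
  [16, 0, 8]
  [8, 3, 0]

This is the Floyd-Warshall all-pairs shortest-path computation. For each intermediate vertex k = 0, 1, …, 2, update dist[i][j] ← min(dist[i][j], dist[i][k] + dist[k][j]). The final matrix gives, for each (i, j), the minimum total weight of any directed path from i to j (possibly empty when i = j).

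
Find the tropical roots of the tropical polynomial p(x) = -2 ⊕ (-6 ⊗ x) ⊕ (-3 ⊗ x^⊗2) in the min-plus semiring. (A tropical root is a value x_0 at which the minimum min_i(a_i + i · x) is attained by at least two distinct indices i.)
Roots: {-3, 4}

Each tropical root is a break point of the lower envelope of the lines y = a_i + i · x (there are 3 lines, with slopes 0, 1, ..., 2). Only the lines that attain the minimum somewhere contribute to roots; other lines are dominated. Here the surviving (envelope) indices are i = 2, i = 1, i = 0.
Intersections between consecutive envelope lines give the roots: for adjacent envelope indices i < j the intersection is x = (a_i − a_j) / (j − i). Reading off the sorted break points: {-3, 4}.
Verification: at each break x_0, at least two indices attain the minimum of min_i(a_i + i · x_0).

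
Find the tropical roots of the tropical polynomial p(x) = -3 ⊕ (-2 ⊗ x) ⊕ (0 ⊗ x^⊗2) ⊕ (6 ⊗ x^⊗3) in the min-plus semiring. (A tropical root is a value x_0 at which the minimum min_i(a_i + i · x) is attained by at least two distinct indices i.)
Roots: {-6, -2, -1}

Each tropical root is a break point of the lower envelope of the lines y = a_i + i · x (there are 4 lines, with slopes 0, 1, ..., 3). Only the lines that attain the minimum somewhere contribute to roots; other lines are dominated. Here the surviving (envelope) indices are i = 3, i = 2, i = 1, i = 0.
Intersections between consecutive envelope lines give the roots: for adjacent envelope indices i < j the intersection is x = (a_i − a_j) / (j − i). Reading off the sorted break points: {-6, -2, -1}.
Verification: at each break x_0, at least two indices attain the minimum of min_i(a_i + i · x_0).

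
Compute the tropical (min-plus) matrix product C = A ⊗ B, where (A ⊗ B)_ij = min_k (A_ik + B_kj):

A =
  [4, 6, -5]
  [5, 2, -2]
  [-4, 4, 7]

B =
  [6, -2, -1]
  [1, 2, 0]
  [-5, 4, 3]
A ⊗ B =
  [-10, -1, -2]
  [-7, 2, 1]
  [2, -6, -5]

Apply the min-plus product entry-by-entry:
  C[0][0] = min over k of (A[0][0] + B[0][0] = 4 + 6 = 10, A[0][1] + B[1][0] = 6 + 1 = 7, A[0][2] + B[2][0] = -5 + -5 = -10) = -10 (attained at k = 2)
  C[0][1] = min over k of (A[0][0] + B[0][1] = 4 + -2 = 2, A[0][1] + B[1][1] = 6 + 2 = 8, A[0][2] + B[2][1] = -5 + 4 = -1) = -1 (attained at k = 2)
  C[0][2] = min over k of (A[0][0] + B[0][2] = 4 + -1 = 3, A[0][1] + B[1][2] = 6 + 0 = 6, A[0][2] + B[2][2] = -5 + 3 = -2) = -2 (attained at k = 2)
  C[1][0] = min over k of (A[1][0] + B[0][0] = 5 + 6 = 11, A[1][1] + B[1][0] = 2 + 1 = 3, A[1][2] + B[2][0] = -2 + -5 = -7) = -7 (attained at k = 2)
  C[1][1] = min over k of (A[1][0] + B[0][1] = 5 + -2 = 3, A[1][1] + B[1][1] = 2 + 2 = 4, A[1][2] + B[2][1] = -2 + 4 = 2) = 2 (attained at k = 2)
  C[1][2] = min over k of (A[1][0] + B[0][2] = 5 + -1 = 4, A[1][1] + B[1][2] = 2 + 0 = 2, A[1][2] + B[2][2] = -2 + 3 = 1) = 1 (attained at k = 2)
  C[2][0] = min over k of (A[2][0] + B[0][0] = -4 + 6 = 2, A[2][1] + B[1][0] = 4 + 1 = 5, A[2][2] + B[2][0] = 7 + -5 = 2) = 2 (attained at k = 0)
  C[2][1] = min over k of (A[2][0] + B[0][1] = -4 + -2 = -6, A[2][1] + B[1][1] = 4 + 2 = 6, A[2][2] + B[2][1] = 7 + 4 = 11) = -6 (attained at k = 0)
  C[2][2] = min over k of (A[2][0] + B[0][2] = -4 + -1 = -5, A[2][1] + B[1][2] = 4 + 0 = 4, A[2][2] + B[2][2] = 7 + 3 = 10) = -5 (attained at k = 0)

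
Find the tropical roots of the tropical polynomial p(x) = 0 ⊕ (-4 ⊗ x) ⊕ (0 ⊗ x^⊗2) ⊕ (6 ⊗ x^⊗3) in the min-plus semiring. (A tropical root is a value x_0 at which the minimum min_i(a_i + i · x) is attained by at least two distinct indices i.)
Roots: {-6, -4, 4}

Each tropical root is a break point of the lower envelope of the lines y = a_i + i · x (there are 4 lines, with slopes 0, 1, ..., 3). Only the lines that attain the minimum somewhere contribute to roots; other lines are dominated. Here the surviving (envelope) indices are i = 3, i = 2, i = 1, i = 0.
Intersections between consecutive envelope lines give the roots: for adjacent envelope indices i < j the intersection is x = (a_i − a_j) / (j − i). Reading off the sorted break points: {-6, -4, 4}.
Verification: at each break x_0, at least two indices attain the minimum of min_i(a_i + i · x_0).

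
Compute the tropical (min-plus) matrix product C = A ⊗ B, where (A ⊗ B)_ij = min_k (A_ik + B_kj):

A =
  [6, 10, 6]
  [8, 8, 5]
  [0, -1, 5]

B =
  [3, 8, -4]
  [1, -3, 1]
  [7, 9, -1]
A ⊗ B =
  [9, 7, 2]
  [9, 5, 4]
  [0, -4, -4]

Apply the min-plus product entry-by-entry:
  C[0][0] = min over k of (A[0][0] + B[0][0] = 6 + 3 = 9, A[0][1] + B[1][0] = 10 + 1 = 11, A[0][2] + B[2][0] = 6 + 7 = 13) = 9 (attained at k = 0)
  C[0][1] = min over k of (A[0][0] + B[0][1] = 6 + 8 = 14, A[0][1] + B[1][1] = 10 + -3 = 7, A[0][2] + B[2][1] = 6 + 9 = 15) = 7 (attained at k = 1)
  C[0][2] = min over k of (A[0][0] + B[0][2] = 6 + -4 = 2, A[0][1] + B[1][2] = 10 + 1 = 11, A[0][2] + B[2][2] = 6 + -1 = 5) = 2 (attained at k = 0)
  C[1][0] = min over k of (A[1][0] + B[0][0] = 8 + 3 = 11, A[1][1] + B[1][0] = 8 + 1 = 9, A[1][2] + B[2][0] = 5 + 7 = 12) = 9 (attained at k = 1)
  C[1][1] = min over k of (A[1][0] + B[0][1] = 8 + 8 = 16, A[1][1] + B[1][1] = 8 + -3 = 5, A[1][2] + B[2][1] = 5 + 9 = 14) = 5 (attained at k = 1)
  C[1][2] = min over k of (A[1][0] + B[0][2] = 8 + -4 = 4, A[1][1] + B[1][2] = 8 + 1 = 9, A[1][2] + B[2][2] = 5 + -1 = 4) = 4 (attained at k = 0)
  C[2][0] = min over k of (A[2][0] + B[0][0] = 0 + 3 = 3, A[2][1] + B[1][0] = -1 + 1 = 0, A[2][2] + B[2][0] = 5 + 7 = 12) = 0 (attained at k = 1)
  C[2][1] = min over k of (A[2][0] + B[0][1] = 0 + 8 = 8, A[2][1] + B[1][1] = -1 + -3 = -4, A[2][2] + B[2][1] = 5 + 9 = 14) = -4 (attained at k = 1)
  C[2][2] = min over k of (A[2][0] + B[0][2] = 0 + -4 = -4, A[2][1] + B[1][2] = -1 + 1 = 0, A[2][2] + B[2][2] = 5 + -1 = 4) = -4 (attained at k = 0)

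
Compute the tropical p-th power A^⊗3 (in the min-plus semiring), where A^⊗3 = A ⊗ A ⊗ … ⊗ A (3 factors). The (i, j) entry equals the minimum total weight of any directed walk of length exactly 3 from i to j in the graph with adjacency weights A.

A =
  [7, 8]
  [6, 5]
A^⊗3 =
  [19, 18]
  [16, 15]

Each entry (A^⊗3)_ij equals the minimum over all length-3 walks i = v_0 → v_1 → … → v_3 = j of Σ_t A[v_t][v_{t+1}]. For example, for (i, j) = (0, 1) we minimise over 4 possible intermediate vertex sequences; the minimum is 18, attained along the walk 0 → 1 → 1 → 1.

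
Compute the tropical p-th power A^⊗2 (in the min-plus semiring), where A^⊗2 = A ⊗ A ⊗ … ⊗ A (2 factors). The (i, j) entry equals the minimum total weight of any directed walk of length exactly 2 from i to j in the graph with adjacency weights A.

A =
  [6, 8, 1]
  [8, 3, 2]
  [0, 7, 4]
A^⊗2 =
  [1, 8, 5]
  [2, 6, 5]
  [4, 8, 1]

Each entry (A^⊗2)_ij equals the minimum over all length-2 walks i = v_0 → v_1 → … → v_2 = j of Σ_t A[v_t][v_{t+1}]. For example, for (i, j) = (0, 2) we minimise over 3 possible intermediate vertex sequences; the minimum is 5, attained along the walk 0 → 2 → 2.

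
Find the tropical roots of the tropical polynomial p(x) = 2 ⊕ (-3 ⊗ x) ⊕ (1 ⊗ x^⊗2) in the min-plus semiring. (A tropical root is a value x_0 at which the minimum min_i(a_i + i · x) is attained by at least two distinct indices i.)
Roots: {-4, 5}

Each tropical root is a break point of the lower envelope of the lines y = a_i + i · x (there are 3 lines, with slopes 0, 1, ..., 2). Only the lines that attain the minimum somewhere contribute to roots; other lines are dominated. Here the surviving (envelope) indices are i = 2, i = 1, i = 0.
Intersections between consecutive envelope lines give the roots: for adjacent envelope indices i < j the intersection is x = (a_i − a_j) / (j − i). Reading off the sorted break points: {-4, 5}.
Verification: at each break x_0, at least two indices attain the minimum of min_i(a_i + i · x_0).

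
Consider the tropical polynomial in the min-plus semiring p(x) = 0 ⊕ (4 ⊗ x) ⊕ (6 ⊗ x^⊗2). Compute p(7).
p(7) = 0

A tropical monomial a ⊗ x^⊗i evaluates to a + i · x. Evaluating each term at x = 7:
  Term 0 contributes 0 + 0 · 7 = 0
  Term 1 contributes 4 + 1 · 7 = 11
  Term 2 contributes 6 + 2 · 7 = 20
p(7) = ⊕ of these = min[0, 11, 20] = 0.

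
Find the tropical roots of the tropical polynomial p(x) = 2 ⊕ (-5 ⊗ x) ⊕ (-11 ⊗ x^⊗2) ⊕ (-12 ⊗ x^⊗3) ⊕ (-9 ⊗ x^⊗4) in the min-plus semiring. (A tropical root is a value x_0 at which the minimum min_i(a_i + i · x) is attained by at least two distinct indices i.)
Roots: {-3, 1, 6, 7}

Each tropical root is a break point of the lower envelope of the lines y = a_i + i · x (there are 5 lines, with slopes 0, 1, ..., 4). Only the lines that attain the minimum somewhere contribute to roots; other lines are dominated. Here the surviving (envelope) indices are i = 4, i = 3, i = 2, i = 1, i = 0.
Intersections between consecutive envelope lines give the roots: for adjacent envelope indices i < j the intersection is x = (a_i − a_j) / (j − i). Reading off the sorted break points: {-3, 1, 6, 7}.
Verification: at each break x_0, at least two indices attain the minimum of min_i(a_i + i · x_0).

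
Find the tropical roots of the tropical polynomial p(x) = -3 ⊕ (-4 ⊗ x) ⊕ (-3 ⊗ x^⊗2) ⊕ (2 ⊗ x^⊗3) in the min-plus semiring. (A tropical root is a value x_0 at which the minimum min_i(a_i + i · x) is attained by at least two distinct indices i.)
Roots: {-5, -1, 1}

Each tropical root is a break point of the lower envelope of the lines y = a_i + i · x (there are 4 lines, with slopes 0, 1, ..., 3). Only the lines that attain the minimum somewhere contribute to roots; other lines are dominated. Here the surviving (envelope) indices are i = 3, i = 2, i = 1, i = 0.
Intersections between consecutive envelope lines give the roots: for adjacent envelope indices i < j the intersection is x = (a_i − a_j) / (j − i). Reading off the sorted break points: {-5, -1, 1}.
Verification: at each break x_0, at least two indices attain the minimum of min_i(a_i + i · x_0).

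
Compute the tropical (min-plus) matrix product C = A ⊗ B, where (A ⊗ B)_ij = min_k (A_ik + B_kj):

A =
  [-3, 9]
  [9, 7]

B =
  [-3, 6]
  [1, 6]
A ⊗ B =
  [-6, 3]
  [6, 13]

Apply the min-plus product entry-by-entry:
  C[0][0] = min over k of (A[0][0] + B[0][0] = -3 + -3 = -6, A[0][1] + B[1][0] = 9 + 1 = 10) = -6 (attained at k = 0)
  C[0][1] = min over k of (A[0][0] + B[0][1] = -3 + 6 = 3, A[0][1] + B[1][1] = 9 + 6 = 15) = 3 (attained at k = 0)
  C[1][0] = min over k of (A[1][0] + B[0][0] = 9 + -3 = 6, A[1][1] + B[1][0] = 7 + 1 = 8) = 6 (attained at k = 0)
  C[1][1] = min over k of (A[1][0] + B[0][1] = 9 + 6 = 15, A[1][1] + B[1][1] = 7 + 6 = 13) = 13 (attained at k = 1)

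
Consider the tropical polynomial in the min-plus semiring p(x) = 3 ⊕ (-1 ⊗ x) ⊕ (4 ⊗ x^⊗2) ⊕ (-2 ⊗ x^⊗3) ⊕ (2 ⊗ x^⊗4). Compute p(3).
p(3) = 2

A tropical monomial a ⊗ x^⊗i evaluates to a + i · x. Evaluating each term at x = 3:
  Term 0 contributes 3 + 0 · 3 = 3
  Term 1 contributes -1 + 1 · 3 = 2
  Term 2 contributes 4 + 2 · 3 = 10
  Term 3 contributes -2 + 3 · 3 = 7
  Term 4 contributes 2 + 4 · 3 = 14
p(3) = ⊕ of these = min[3, 2, 10, 7, 14] = 2.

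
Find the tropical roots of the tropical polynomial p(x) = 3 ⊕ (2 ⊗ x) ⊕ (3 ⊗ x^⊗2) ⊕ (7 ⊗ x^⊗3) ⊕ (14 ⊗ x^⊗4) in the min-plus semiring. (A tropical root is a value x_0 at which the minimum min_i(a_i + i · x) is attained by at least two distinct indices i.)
Roots: {-7, -4, -1, 1}

Each tropical root is a break point of the lower envelope of the lines y = a_i + i · x (there are 5 lines, with slopes 0, 1, ..., 4). Only the lines that attain the minimum somewhere contribute to roots; other lines are dominated. Here the surviving (envelope) indices are i = 4, i = 3, i = 2, i = 1, i = 0.
Intersections between consecutive envelope lines give the roots: for adjacent envelope indices i < j the intersection is x = (a_i − a_j) / (j − i). Reading off the sorted break points: {-7, -4, -1, 1}.
Verification: at each break x_0, at least two indices attain the minimum of min_i(a_i + i · x_0).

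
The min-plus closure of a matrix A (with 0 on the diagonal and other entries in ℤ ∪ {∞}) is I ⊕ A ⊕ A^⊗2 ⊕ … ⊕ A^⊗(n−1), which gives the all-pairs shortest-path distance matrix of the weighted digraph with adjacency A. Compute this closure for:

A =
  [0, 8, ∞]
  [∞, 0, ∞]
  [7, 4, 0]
Closure =
  [0, 8, ∞]
  [∞, 0, ∞]
  [7, 4, 0]

This is the Floyd-Warshall all-pairs shortest-path computation. For each intermediate vertex k = 0, 1, …, 2, update dist[i][j] ← min(dist[i][j], dist[i][k] + dist[k][j]). The final matrix gives, for each (i, j), the minimum total weight of any directed path from i to j (possibly empty when i = j).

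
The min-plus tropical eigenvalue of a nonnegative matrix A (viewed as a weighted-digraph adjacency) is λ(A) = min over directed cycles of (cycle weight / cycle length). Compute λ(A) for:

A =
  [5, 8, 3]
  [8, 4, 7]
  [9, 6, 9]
λ(A) = 4

Enumerate directed cycles and compute their means (weight / length). Sample:
  cycle 0 → 0: weight = 5, length = 1, mean = 5/1 ≈ 5.000
  cycle 1 → 1: weight = 4, length = 1, mean = 4/1 ≈ 4.000
  cycle 2 → 2: weight = 9, length = 1, mean = 9/1 ≈ 9.000
  cycle 0 → 1 → 0: weight = 16, length = 2, mean = 16/2 ≈ 8.000
  cycle 0 → 2 → 0: weight = 12, length = 2, mean = 12/2 ≈ 6.000
  cycle 1 → 0 → 1: weight = 16, length = 2, mean = 16/2 ≈ 8.000
Minimum mean = 4.000, attained e.g. along the cycle 1 → 1 with weight 4 and length 1. So λ(A) = 4/1 = 4.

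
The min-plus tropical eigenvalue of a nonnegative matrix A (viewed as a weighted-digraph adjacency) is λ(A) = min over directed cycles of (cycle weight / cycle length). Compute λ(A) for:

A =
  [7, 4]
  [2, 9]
λ(A) = 3

Enumerate directed cycles and compute their means (weight / length). Sample:
  cycle 0 → 0: weight = 7, length = 1, mean = 7/1 ≈ 7.000
  cycle 1 → 1: weight = 9, length = 1, mean = 9/1 ≈ 9.000
  cycle 0 → 1 → 0: weight = 6, length = 2, mean = 6/2 ≈ 3.000
  cycle 1 → 0 → 1: weight = 6, length = 2, mean = 6/2 ≈ 3.000
Minimum mean = 3.000, attained e.g. along the cycle 0 → 1 → 0 with weight 6 and length 2. So λ(A) = 6/2 = 3.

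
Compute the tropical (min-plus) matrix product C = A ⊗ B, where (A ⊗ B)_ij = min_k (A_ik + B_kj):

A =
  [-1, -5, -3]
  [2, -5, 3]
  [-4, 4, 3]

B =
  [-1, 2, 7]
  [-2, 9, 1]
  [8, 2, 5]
A ⊗ B =
  [-7, -1, -4]
  [-7, 4, -4]
  [-5, -2, 3]

Apply the min-plus product entry-by-entry:
  C[0][0] = min over k of (A[0][0] + B[0][0] = -1 + -1 = -2, A[0][1] + B[1][0] = -5 + -2 = -7, A[0][2] + B[2][0] = -3 + 8 = 5) = -7 (attained at k = 1)
  C[0][1] = min over k of (A[0][0] + B[0][1] = -1 + 2 = 1, A[0][1] + B[1][1] = -5 + 9 = 4, A[0][2] + B[2][1] = -3 + 2 = -1) = -1 (attained at k = 2)
  C[0][2] = min over k of (A[0][0] + B[0][2] = -1 + 7 = 6, A[0][1] + B[1][2] = -5 + 1 = -4, A[0][2] + B[2][2] = -3 + 5 = 2) = -4 (attained at k = 1)
  C[1][0] = min over k of (A[1][0] + B[0][0] = 2 + -1 = 1, A[1][1] + B[1][0] = -5 + -2 = -7, A[1][2] + B[2][0] = 3 + 8 = 11) = -7 (attained at k = 1)
  C[1][1] = min over k of (A[1][0] + B[0][1] = 2 + 2 = 4, A[1][1] + B[1][1] = -5 + 9 = 4, A[1][2] + B[2][1] = 3 + 2 = 5) = 4 (attained at k = 0)
  C[1][2] = min over k of (A[1][0] + B[0][2] = 2 + 7 = 9, A[1][1] + B[1][2] = -5 + 1 = -4, A[1][2] + B[2][2] = 3 + 5 = 8) = -4 (attained at k = 1)
  C[2][0] = min over k of (A[2][0] + B[0][0] = -4 + -1 = -5, A[2][1] + B[1][0] = 4 + -2 = 2, A[2][2] + B[2][0] = 3 + 8 = 11) = -5 (attained at k = 0)
  C[2][1] = min over k of (A[2][0] + B[0][1] = -4 + 2 = -2, A[2][1] + B[1][1] = 4 + 9 = 13, A[2][2] + B[2][1] = 3 + 2 = 5) = -2 (attained at k = 0)
  C[2][2] = min over k of (A[2][0] + B[0][2] = -4 + 7 = 3, A[2][1] + B[1][2] = 4 + 1 = 5, A[2][2] + B[2][2] = 3 + 5 = 8) = 3 (attained at k = 0)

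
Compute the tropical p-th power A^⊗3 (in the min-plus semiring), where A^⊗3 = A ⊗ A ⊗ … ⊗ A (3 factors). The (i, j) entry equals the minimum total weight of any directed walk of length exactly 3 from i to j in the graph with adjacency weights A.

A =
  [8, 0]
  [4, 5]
A^⊗3 =
  [9, 4]
  [8, 9]

Each entry (A^⊗3)_ij equals the minimum over all length-3 walks i = v_0 → v_1 → … → v_3 = j of Σ_t A[v_t][v_{t+1}]. For example, for (i, j) = (0, 1) we minimise over 4 possible intermediate vertex sequences; the minimum is 4, attained along the walk 0 → 1 → 0 → 1.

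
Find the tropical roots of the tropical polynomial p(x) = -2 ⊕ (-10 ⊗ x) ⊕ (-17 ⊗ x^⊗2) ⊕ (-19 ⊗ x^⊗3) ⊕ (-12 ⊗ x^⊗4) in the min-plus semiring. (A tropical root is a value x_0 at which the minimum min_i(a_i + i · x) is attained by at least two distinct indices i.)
Roots: {-7, 2, 7, 8}

Each tropical root is a break point of the lower envelope of the lines y = a_i + i · x (there are 5 lines, with slopes 0, 1, ..., 4). Only the lines that attain the minimum somewhere contribute to roots; other lines are dominated. Here the surviving (envelope) indices are i = 4, i = 3, i = 2, i = 1, i = 0.
Intersections between consecutive envelope lines give the roots: for adjacent envelope indices i < j the intersection is x = (a_i − a_j) / (j − i). Reading off the sorted break points: {-7, 2, 7, 8}.
Verification: at each break x_0, at least two indices attain the minimum of min_i(a_i + i · x_0).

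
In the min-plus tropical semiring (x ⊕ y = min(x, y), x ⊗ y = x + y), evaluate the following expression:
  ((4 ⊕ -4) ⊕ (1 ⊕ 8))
((4 ⊕ -4) ⊕ (1 ⊕ 8)) = -4

Expand innermost to outermost. Recall ⊕ takes the minimum of its arguments and ⊗ takes their sum. Working out the expression ((4 ⊕ -4) ⊕ (1 ⊕ 8)) gives -4.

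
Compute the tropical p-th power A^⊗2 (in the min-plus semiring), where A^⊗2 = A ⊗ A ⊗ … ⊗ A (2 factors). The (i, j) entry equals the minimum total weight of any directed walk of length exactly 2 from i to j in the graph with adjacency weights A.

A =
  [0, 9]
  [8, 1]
A^⊗2 =
  [0, 9]
  [8, 2]

Each entry (A^⊗2)_ij equals the minimum over all length-2 walks i = v_0 → v_1 → … → v_2 = j of Σ_t A[v_t][v_{t+1}]. For example, for (i, j) = (0, 1) we minimise over 2 possible intermediate vertex sequences; the minimum is 9, attained along the walk 0 → 0 → 1.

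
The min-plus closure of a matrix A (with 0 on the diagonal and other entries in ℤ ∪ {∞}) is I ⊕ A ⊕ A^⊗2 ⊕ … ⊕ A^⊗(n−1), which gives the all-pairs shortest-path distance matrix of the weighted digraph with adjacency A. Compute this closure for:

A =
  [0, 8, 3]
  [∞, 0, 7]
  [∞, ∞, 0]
Closure =
  [0, 8, 3]
  [∞, 0, 7]
  [∞, ∞, 0]

This is the Floyd-Warshall all-pairs shortest-path computation. For each intermediate vertex k = 0, 1, …, 2, update dist[i][j] ← min(dist[i][j], dist[i][k] + dist[k][j]). The final matrix gives, for each (i, j), the minimum total weight of any directed path from i to j (possibly empty when i = j).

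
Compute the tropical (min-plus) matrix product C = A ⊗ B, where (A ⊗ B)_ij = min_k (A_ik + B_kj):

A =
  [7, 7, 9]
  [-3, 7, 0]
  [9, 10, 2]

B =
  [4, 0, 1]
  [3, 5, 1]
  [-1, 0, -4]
A ⊗ B =
  [8, 7, 5]
  [-1, -3, -4]
  [1, 2, -2]

Apply the min-plus product entry-by-entry:
  C[0][0] = min over k of (A[0][0] + B[0][0] = 7 + 4 = 11, A[0][1] + B[1][0] = 7 + 3 = 10, A[0][2] + B[2][0] = 9 + -1 = 8) = 8 (attained at k = 2)
  C[0][1] = min over k of (A[0][0] + B[0][1] = 7 + 0 = 7, A[0][1] + B[1][1] = 7 + 5 = 12, A[0][2] + B[2][1] = 9 + 0 = 9) = 7 (attained at k = 0)
  C[0][2] = min over k of (A[0][0] + B[0][2] = 7 + 1 = 8, A[0][1] + B[1][2] = 7 + 1 = 8, A[0][2] + B[2][2] = 9 + -4 = 5) = 5 (attained at k = 2)
  C[1][0] = min over k of (A[1][0] + B[0][0] = -3 + 4 = 1, A[1][1] + B[1][0] = 7 + 3 = 10, A[1][2] + B[2][0] = 0 + -1 = -1) = -1 (attained at k = 2)
  C[1][1] = min over k of (A[1][0] + B[0][1] = -3 + 0 = -3, A[1][1] + B[1][1] = 7 + 5 = 12, A[1][2] + B[2][1] = 0 + 0 = 0) = -3 (attained at k = 0)
  C[1][2] = min over k of (A[1][0] + B[0][2] = -3 + 1 = -2, A[1][1] + B[1][2] = 7 + 1 = 8, A[1][2] + B[2][2] = 0 + -4 = -4) = -4 (attained at k = 2)
  C[2][0] = min over k of (A[2][0] + B[0][0] = 9 + 4 = 13, A[2][1] + B[1][0] = 10 + 3 = 13, A[2][2] + B[2][0] = 2 + -1 = 1) = 1 (attained at k = 2)
  C[2][1] = min over k of (A[2][0] + B[0][1] = 9 + 0 = 9, A[2][1] + B[1][1] = 10 + 5 = 15, A[2][2] + B[2][1] = 2 + 0 = 2) = 2 (attained at k = 2)
  C[2][2] = min over k of (A[2][0] + B[0][2] = 9 + 1 = 10, A[2][1] + B[1][2] = 10 + 1 = 11, A[2][2] + B[2][2] = 2 + -4 = -2) = -2 (attained at k = 2)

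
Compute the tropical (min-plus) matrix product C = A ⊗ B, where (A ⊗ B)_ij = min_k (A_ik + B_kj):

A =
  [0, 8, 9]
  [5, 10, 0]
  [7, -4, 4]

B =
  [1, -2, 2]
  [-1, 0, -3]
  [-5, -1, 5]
A ⊗ B =
  [1, -2, 2]
  [-5, -1, 5]
  [-5, -4, -7]

Apply the min-plus product entry-by-entry:
  C[0][0] = min over k of (A[0][0] + B[0][0] = 0 + 1 = 1, A[0][1] + B[1][0] = 8 + -1 = 7, A[0][2] + B[2][0] = 9 + -5 = 4) = 1 (attained at k = 0)
  C[0][1] = min over k of (A[0][0] + B[0][1] = 0 + -2 = -2, A[0][1] + B[1][1] = 8 + 0 = 8, A[0][2] + B[2][1] = 9 + -1 = 8) = -2 (attained at k = 0)
  C[0][2] = min over k of (A[0][0] + B[0][2] = 0 + 2 = 2, A[0][1] + B[1][2] = 8 + -3 = 5, A[0][2] + B[2][2] = 9 + 5 = 14) = 2 (attained at k = 0)
  C[1][0] = min over k of (A[1][0] + B[0][0] = 5 + 1 = 6, A[1][1] + B[1][0] = 10 + -1 = 9, A[1][2] + B[2][0] = 0 + -5 = -5) = -5 (attained at k = 2)
  C[1][1] = min over k of (A[1][0] + B[0][1] = 5 + -2 = 3, A[1][1] + B[1][1] = 10 + 0 = 10, A[1][2] + B[2][1] = 0 + -1 = -1) = -1 (attained at k = 2)
  C[1][2] = min over k of (A[1][0] + B[0][2] = 5 + 2 = 7, A[1][1] + B[1][2] = 10 + -3 = 7, A[1][2] + B[2][2] = 0 + 5 = 5) = 5 (attained at k = 2)
  C[2][0] = min over k of (A[2][0] + B[0][0] = 7 + 1 = 8, A[2][1] + B[1][0] = -4 + -1 = -5, A[2][2] + B[2][0] = 4 + -5 = -1) = -5 (attained at k = 1)
  C[2][1] = min over k of (A[2][0] + B[0][1] = 7 + -2 = 5, A[2][1] + B[1][1] = -4 + 0 = -4, A[2][2] + B[2][1] = 4 + -1 = 3) = -4 (attained at k = 1)
  C[2][2] = min over k of (A[2][0] + B[0][2] = 7 + 2 = 9, A[2][1] + B[1][2] = -4 + -3 = -7, A[2][2] + B[2][2] = 4 + 5 = 9) = -7 (attained at k = 1)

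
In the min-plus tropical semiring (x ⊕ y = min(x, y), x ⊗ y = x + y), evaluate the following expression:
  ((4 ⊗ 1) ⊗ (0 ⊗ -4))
((4 ⊗ 1) ⊗ (0 ⊗ -4)) = 1

Expand innermost to outermost. Recall ⊕ takes the minimum of its arguments and ⊗ takes their sum. Working out the expression ((4 ⊗ 1) ⊗ (0 ⊗ -4)) gives 1.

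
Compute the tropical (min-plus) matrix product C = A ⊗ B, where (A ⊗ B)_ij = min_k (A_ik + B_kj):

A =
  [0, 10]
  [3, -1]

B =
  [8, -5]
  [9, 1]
A ⊗ B =
  [8, -5]
  [8, -2]

Apply the min-plus product entry-by-entry:
  C[0][0] = min over k of (A[0][0] + B[0][0] = 0 + 8 = 8, A[0][1] + B[1][0] = 10 + 9 = 19) = 8 (attained at k = 0)
  C[0][1] = min over k of (A[0][0] + B[0][1] = 0 + -5 = -5, A[0][1] + B[1][1] = 10 + 1 = 11) = -5 (attained at k = 0)
  C[1][0] = min over k of (A[1][0] + B[0][0] = 3 + 8 = 11, A[1][1] + B[1][0] = -1 + 9 = 8) = 8 (attained at k = 1)
  C[1][1] = min over k of (A[1][0] + B[0][1] = 3 + -5 = -2, A[1][1] + B[1][1] = -1 + 1 = 0) = -2 (attained at k = 0)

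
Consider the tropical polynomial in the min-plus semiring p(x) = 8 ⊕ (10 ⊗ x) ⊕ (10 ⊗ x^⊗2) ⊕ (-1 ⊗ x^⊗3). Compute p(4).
p(4) = 8

A tropical monomial a ⊗ x^⊗i evaluates to a + i · x. Evaluating each term at x = 4:
  Term 0 contributes 8 + 0 · 4 = 8
  Term 1 contributes 10 + 1 · 4 = 14
  Term 2 contributes 10 + 2 · 4 = 18
  Term 3 contributes -1 + 3 · 4 = 11
p(4) = ⊕ of these = min[8, 14, 18, 11] = 8.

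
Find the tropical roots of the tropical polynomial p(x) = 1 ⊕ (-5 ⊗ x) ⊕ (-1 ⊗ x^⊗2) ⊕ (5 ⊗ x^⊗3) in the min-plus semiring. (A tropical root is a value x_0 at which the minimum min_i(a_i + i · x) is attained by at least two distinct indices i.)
Roots: {-6, -4, 6}

Each tropical root is a break point of the lower envelope of the lines y = a_i + i · x (there are 4 lines, with slopes 0, 1, ..., 3). Only the lines that attain the minimum somewhere contribute to roots; other lines are dominated. Here the surviving (envelope) indices are i = 3, i = 2, i = 1, i = 0.
Intersections between consecutive envelope lines give the roots: for adjacent envelope indices i < j the intersection is x = (a_i − a_j) / (j − i). Reading off the sorted break points: {-6, -4, 6}.
Verification: at each break x_0, at least two indices attain the minimum of min_i(a_i + i · x_0).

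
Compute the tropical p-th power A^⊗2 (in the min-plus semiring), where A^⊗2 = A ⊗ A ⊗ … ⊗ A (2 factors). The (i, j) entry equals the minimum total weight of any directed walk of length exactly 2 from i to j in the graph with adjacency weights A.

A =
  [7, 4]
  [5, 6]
A^⊗2 =
  [9, 10]
  [11, 9]

Each entry (A^⊗2)_ij equals the minimum over all length-2 walks i = v_0 → v_1 → … → v_2 = j of Σ_t A[v_t][v_{t+1}]. For example, for (i, j) = (0, 1) we minimise over 2 possible intermediate vertex sequences; the minimum is 10, attained along the walk 0 → 1 → 1.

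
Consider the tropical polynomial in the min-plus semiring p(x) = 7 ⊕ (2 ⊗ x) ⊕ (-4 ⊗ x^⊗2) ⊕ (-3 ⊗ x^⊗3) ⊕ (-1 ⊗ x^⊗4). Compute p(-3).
p(-3) = -13

A tropical monomial a ⊗ x^⊗i evaluates to a + i · x. Evaluating each term at x = -3:
  Term 0 contributes 7 + 0 · -3 = 7
  Term 1 contributes 2 + 1 · -3 = -1
  Term 2 contributes -4 + 2 · -3 = -10
  Term 3 contributes -3 + 3 · -3 = -12
  Term 4 contributes -1 + 4 · -3 = -13
p(-3) = ⊕ of these = min[7, -1, -10, -12, -13] = -13.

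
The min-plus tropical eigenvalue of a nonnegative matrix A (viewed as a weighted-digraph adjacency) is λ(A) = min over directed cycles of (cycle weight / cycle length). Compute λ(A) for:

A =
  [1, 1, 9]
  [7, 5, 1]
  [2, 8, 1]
λ(A) = 1

Enumerate directed cycles and compute their means (weight / length). Sample:
  cycle 0 → 0: weight = 1, length = 1, mean = 1/1 ≈ 1.000
  cycle 1 → 1: weight = 5, length = 1, mean = 5/1 ≈ 5.000
  cycle 2 → 2: weight = 1, length = 1, mean = 1/1 ≈ 1.000
  cycle 0 → 1 → 0: weight = 8, length = 2, mean = 8/2 ≈ 4.000
  cycle 0 → 2 → 0: weight = 11, length = 2, mean = 11/2 ≈ 5.500
  cycle 1 → 0 → 1: weight = 8, length = 2, mean = 8/2 ≈ 4.000
Minimum mean = 1.000, attained e.g. along the cycle 0 → 0 with weight 1 and length 1. So λ(A) = 1/1 = 1.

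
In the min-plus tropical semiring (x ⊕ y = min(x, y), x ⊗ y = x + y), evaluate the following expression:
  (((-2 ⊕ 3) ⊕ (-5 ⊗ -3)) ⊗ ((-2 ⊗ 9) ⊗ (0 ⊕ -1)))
(((-2 ⊕ 3) ⊕ (-5 ⊗ -3)) ⊗ ((-2 ⊗ 9) ⊗ (0 ⊕ -1))) = -2

Expand innermost to outermost. Recall ⊕ takes the minimum of its arguments and ⊗ takes their sum. Working out the expression (((-2 ⊕ 3) ⊕ (-5 ⊗ -3)) ⊗ ((-2 ⊗ 9) ⊗ (0 ⊕ -1))) gives -2.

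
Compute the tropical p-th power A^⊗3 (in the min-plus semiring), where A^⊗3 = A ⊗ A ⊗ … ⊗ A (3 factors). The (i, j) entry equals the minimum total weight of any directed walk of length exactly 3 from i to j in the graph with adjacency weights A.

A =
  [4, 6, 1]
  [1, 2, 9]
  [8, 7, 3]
A^⊗3 =
  [9, 10, 7]
  [5, 6, 4]
  [10, 11, 9]

Each entry (A^⊗3)_ij equals the minimum over all length-3 walks i = v_0 → v_1 → … → v_3 = j of Σ_t A[v_t][v_{t+1}]. For example, for (i, j) = (0, 2) we minimise over 9 possible intermediate vertex sequences; the minimum is 7, attained along the walk 0 → 2 → 2 → 2.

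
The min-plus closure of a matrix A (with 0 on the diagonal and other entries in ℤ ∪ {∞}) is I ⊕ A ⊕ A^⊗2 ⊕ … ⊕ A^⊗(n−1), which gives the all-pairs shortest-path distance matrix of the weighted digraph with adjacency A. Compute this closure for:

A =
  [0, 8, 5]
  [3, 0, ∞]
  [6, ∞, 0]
Closure =
  [0, 8, 5]
  [3, 0, 8]
  [6, 14, 0]

This is the Floyd-Warshall all-pairs shortest-path computation. For each intermediate vertex k = 0, 1, …, 2, update dist[i][j] ← min(dist[i][j], dist[i][k] + dist[k][j]). The final matrix gives, for each (i, j), the minimum total weight of any directed path from i to j (possibly empty when i = j).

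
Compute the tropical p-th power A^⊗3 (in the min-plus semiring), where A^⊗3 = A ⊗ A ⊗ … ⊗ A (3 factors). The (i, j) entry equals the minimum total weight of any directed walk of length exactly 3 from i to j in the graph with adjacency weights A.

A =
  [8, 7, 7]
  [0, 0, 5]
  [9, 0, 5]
A^⊗3 =
  [7, 7, 12]
  [0, 0, 5]
  [0, 0, 5]

Each entry (A^⊗3)_ij equals the minimum over all length-3 walks i = v_0 → v_1 → … → v_3 = j of Σ_t A[v_t][v_{t+1}]. For example, for (i, j) = (0, 2) we minimise over 9 possible intermediate vertex sequences; the minimum is 12, attained along the walk 0 → 1 → 1 → 2.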